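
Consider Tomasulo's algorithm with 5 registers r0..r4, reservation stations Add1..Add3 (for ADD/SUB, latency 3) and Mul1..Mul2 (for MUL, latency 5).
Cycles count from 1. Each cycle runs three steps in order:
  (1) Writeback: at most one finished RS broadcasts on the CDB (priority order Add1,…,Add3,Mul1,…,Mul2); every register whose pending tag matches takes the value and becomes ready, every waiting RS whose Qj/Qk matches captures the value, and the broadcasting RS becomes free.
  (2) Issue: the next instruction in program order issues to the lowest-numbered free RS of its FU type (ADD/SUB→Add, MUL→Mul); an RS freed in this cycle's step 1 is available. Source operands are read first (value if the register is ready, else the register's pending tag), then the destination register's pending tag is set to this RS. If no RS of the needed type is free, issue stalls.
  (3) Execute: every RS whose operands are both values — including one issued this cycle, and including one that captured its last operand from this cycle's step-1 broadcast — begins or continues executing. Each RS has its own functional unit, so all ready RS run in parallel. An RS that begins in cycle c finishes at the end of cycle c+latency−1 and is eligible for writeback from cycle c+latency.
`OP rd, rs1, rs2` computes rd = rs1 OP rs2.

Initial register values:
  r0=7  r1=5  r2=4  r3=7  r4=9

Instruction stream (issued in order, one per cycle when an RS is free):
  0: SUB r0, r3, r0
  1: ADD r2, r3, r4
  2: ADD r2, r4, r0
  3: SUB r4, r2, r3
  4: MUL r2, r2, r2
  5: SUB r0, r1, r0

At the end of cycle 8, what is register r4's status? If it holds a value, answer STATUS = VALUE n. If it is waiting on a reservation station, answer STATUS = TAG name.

c1: issue SUB r0<-Add1 | r0:Add1,r1:5,r2:4,r3:7,r4:9
c2: issue ADD r2<-Add2 | r0:Add1,r1:5,r2:Add2,r3:7,r4:9
c3: issue ADD r2<-Add3 | r0:Add1,r1:5,r2:Add3,r3:7,r4:9
c4: CDB Add1=0; issue SUB r4<-Add1 | r0:0,r1:5,r2:Add3,r3:7,r4:Add1
c5: CDB Add2=16; issue MUL r2<-Mul1 | r0:0,r1:5,r2:Mul1,r3:7,r4:Add1
c6: issue SUB r0<-Add2 | r0:Add2,r1:5,r2:Mul1,r3:7,r4:Add1
c7: CDB Add3=9 | r0:Add2,r1:5,r2:Mul1,r3:7,r4:Add1
c8: - | r0:Add2,r1:5,r2:Mul1,r3:7,r4:Add1

STATUS = TAG Add1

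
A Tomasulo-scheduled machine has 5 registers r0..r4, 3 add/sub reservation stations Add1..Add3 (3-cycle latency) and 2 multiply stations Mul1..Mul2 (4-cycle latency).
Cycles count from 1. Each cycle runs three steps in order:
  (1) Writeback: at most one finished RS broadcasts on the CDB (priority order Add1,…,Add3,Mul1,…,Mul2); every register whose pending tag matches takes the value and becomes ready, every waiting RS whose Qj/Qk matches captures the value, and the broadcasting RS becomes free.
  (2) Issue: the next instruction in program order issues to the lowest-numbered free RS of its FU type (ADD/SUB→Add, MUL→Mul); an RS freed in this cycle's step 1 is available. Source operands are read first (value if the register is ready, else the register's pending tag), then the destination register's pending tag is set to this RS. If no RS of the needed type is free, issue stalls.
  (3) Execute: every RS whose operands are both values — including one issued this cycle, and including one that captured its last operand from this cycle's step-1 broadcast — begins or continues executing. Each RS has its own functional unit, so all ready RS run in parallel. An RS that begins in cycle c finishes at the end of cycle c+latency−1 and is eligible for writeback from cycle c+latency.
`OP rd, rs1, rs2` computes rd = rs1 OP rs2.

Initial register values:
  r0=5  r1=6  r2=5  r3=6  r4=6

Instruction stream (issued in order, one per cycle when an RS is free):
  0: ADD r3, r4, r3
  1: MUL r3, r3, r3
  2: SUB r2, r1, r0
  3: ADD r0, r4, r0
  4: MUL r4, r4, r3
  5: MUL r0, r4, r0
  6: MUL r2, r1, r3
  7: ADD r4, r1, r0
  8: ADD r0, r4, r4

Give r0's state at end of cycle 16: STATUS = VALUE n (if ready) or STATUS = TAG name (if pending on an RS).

c1: issue ADD r3<-Add1 | r0:5,r1:6,r2:5,r3:Add1,r4:6
c2: issue MUL r3<-Mul1 | r0:5,r1:6,r2:5,r3:Mul1,r4:6
c3: issue SUB r2<-Add2 | r0:5,r1:6,r2:Add2,r3:Mul1,r4:6
c4: CDB Add1=12; issue ADD r0<-Add1 | r0:Add1,r1:6,r2:Add2,r3:Mul1,r4:6
c5: issue MUL r4<-Mul2 | r0:Add1,r1:6,r2:Add2,r3:Mul1,r4:Mul2
c6: CDB Add2=1; stall | r0:Add1,r1:6,r2:1,r3:Mul1,r4:Mul2
c7: CDB Add1=11; stall | r0:11,r1:6,r2:1,r3:Mul1,r4:Mul2
c8: CDB Mul1=144; issue MUL r0<-Mul1 | r0:Mul1,r1:6,r2:1,r3:144,r4:Mul2
c9: stall | r0:Mul1,r1:6,r2:1,r3:144,r4:Mul2
c10: stall | r0:Mul1,r1:6,r2:1,r3:144,r4:Mul2
c11: stall | r0:Mul1,r1:6,r2:1,r3:144,r4:Mul2
c12: CDB Mul2=864; issue MUL r2<-Mul2 | r0:Mul1,r1:6,r2:Mul2,r3:144,r4:864
c13: issue ADD r4<-Add1 | r0:Mul1,r1:6,r2:Mul2,r3:144,r4:Add1
c14: issue ADD r0<-Add2 | r0:Add2,r1:6,r2:Mul2,r3:144,r4:Add1
c15: - | r0:Add2,r1:6,r2:Mul2,r3:144,r4:Add1
c16: CDB Mul1=9504 | r0:Add2,r1:6,r2:Mul2,r3:144,r4:Add1

STATUS = TAG Add2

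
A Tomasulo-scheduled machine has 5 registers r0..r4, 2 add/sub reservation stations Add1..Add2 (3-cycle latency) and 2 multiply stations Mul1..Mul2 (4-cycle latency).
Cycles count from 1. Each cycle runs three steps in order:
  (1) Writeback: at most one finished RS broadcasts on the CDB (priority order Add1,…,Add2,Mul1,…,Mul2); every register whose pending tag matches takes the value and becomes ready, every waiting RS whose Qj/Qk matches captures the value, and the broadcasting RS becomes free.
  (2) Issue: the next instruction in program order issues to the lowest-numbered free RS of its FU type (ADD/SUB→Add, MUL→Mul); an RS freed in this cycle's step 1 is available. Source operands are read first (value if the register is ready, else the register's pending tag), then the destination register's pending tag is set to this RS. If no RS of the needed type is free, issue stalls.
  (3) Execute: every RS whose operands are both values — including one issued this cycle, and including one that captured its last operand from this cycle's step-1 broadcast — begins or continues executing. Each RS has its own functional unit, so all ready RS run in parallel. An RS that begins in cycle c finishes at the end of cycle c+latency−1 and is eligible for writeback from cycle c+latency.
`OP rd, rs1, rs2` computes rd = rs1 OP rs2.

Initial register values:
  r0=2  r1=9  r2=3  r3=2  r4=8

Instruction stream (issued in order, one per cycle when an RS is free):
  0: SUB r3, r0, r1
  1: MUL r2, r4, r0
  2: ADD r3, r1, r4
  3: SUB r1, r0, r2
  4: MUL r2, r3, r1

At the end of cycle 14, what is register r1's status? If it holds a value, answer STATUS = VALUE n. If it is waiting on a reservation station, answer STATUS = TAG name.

STATUS = VALUE -14

  c1: issue SUB r3<-Add1  regs: r0:2,r1:9,r2:3,r3:Add1,r4:8
  c2: issue MUL r2<-Mul1  regs: r0:2,r1:9,r2:Mul1,r3:Add1,r4:8
  c3: issue ADD r3<-Add2  regs: r0:2,r1:9,r2:Mul1,r3:Add2,r4:8
  c4: CDB Add1=-7; issue SUB r1<-Add1  regs: r0:2,r1:Add1,r2:Mul1,r3:Add2,r4:8
  c5: issue MUL r2<-Mul2  regs: r0:2,r1:Add1,r2:Mul2,r3:Add2,r4:8
  c6: CDB Add2=17  regs: r0:2,r1:Add1,r2:Mul2,r3:17,r4:8
  c7: CDB Mul1=16  regs: r0:2,r1:Add1,r2:Mul2,r3:17,r4:8
  c8: -  regs: r0:2,r1:Add1,r2:Mul2,r3:17,r4:8
  c9: -  regs: r0:2,r1:Add1,r2:Mul2,r3:17,r4:8
  c10: CDB Add1=-14  regs: r0:2,r1:-14,r2:Mul2,r3:17,r4:8
  c11: -  regs: r0:2,r1:-14,r2:Mul2,r3:17,r4:8
  c12: -  regs: r0:2,r1:-14,r2:Mul2,r3:17,r4:8
  c13: -  regs: r0:2,r1:-14,r2:Mul2,r3:17,r4:8
  c14: CDB Mul2=-238  regs: r0:2,r1:-14,r2:-238,r3:17,r4:8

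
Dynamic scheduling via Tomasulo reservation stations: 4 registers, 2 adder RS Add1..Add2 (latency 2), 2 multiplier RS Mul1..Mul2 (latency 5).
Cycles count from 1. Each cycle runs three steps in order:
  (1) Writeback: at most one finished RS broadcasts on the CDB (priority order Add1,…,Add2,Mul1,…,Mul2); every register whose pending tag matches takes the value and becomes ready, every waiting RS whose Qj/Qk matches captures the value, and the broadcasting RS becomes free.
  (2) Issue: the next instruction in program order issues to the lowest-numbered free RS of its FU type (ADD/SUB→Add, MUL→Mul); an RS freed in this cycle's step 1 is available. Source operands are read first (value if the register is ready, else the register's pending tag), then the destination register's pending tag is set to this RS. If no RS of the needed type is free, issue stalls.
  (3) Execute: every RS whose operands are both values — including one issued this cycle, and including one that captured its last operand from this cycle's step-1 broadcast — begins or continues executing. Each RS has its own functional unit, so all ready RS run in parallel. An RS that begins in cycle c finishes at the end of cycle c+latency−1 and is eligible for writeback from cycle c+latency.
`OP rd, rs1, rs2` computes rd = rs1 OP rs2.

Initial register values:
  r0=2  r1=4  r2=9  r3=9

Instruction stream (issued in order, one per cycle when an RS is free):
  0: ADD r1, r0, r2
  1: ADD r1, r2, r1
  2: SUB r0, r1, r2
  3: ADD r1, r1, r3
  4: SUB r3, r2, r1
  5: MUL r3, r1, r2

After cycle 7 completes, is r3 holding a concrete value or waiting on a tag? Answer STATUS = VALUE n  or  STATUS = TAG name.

c1: issue ADD r1<-Add1 | r0:2,r1:Add1,r2:9,r3:9
c2: issue ADD r1<-Add2 | r0:2,r1:Add2,r2:9,r3:9
c3: CDB Add1=11; issue SUB r0<-Add1 | r0:Add1,r1:Add2,r2:9,r3:9
c4: stall | r0:Add1,r1:Add2,r2:9,r3:9
c5: CDB Add2=20; issue ADD r1<-Add2 | r0:Add1,r1:Add2,r2:9,r3:9
c6: stall | r0:Add1,r1:Add2,r2:9,r3:9
c7: CDB Add1=11; issue SUB r3<-Add1 | r0:11,r1:Add2,r2:9,r3:Add1

STATUS = TAG Add1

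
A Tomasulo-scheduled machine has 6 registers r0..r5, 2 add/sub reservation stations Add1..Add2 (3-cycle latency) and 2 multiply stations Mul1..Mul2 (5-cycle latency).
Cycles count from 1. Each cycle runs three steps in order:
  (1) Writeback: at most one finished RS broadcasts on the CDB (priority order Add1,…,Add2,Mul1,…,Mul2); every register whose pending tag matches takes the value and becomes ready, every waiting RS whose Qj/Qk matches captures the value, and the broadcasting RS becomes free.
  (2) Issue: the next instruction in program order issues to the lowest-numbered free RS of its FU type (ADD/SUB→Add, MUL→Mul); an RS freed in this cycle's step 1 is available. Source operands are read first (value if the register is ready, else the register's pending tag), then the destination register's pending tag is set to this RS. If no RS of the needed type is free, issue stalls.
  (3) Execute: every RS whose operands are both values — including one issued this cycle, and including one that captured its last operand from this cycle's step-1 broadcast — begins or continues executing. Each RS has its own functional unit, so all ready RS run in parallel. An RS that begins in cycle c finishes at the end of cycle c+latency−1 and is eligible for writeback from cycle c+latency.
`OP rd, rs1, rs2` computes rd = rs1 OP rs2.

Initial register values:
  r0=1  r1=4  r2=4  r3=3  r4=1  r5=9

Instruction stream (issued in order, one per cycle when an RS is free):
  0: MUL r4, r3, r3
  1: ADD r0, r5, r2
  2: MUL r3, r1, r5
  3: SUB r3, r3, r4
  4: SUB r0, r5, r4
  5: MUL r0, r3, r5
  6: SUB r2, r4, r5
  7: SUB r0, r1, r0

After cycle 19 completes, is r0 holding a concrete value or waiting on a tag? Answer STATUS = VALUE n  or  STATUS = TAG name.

STATUS = VALUE -239

c1: issue MUL r4<-Mul1 | r0:1,r1:4,r2:4,r3:3,r4:Mul1,r5:9
c2: issue ADD r0<-Add1 | r0:Add1,r1:4,r2:4,r3:3,r4:Mul1,r5:9
c3: issue MUL r3<-Mul2 | r0:Add1,r1:4,r2:4,r3:Mul2,r4:Mul1,r5:9
c4: issue SUB r3<-Add2 | r0:Add1,r1:4,r2:4,r3:Add2,r4:Mul1,r5:9
c5: CDB Add1=13; issue SUB r0<-Add1 | r0:Add1,r1:4,r2:4,r3:Add2,r4:Mul1,r5:9
c6: CDB Mul1=9; issue MUL r0<-Mul1 | r0:Mul1,r1:4,r2:4,r3:Add2,r4:9,r5:9
c7: stall | r0:Mul1,r1:4,r2:4,r3:Add2,r4:9,r5:9
c8: CDB Mul2=36; stall | r0:Mul1,r1:4,r2:4,r3:Add2,r4:9,r5:9
c9: CDB Add1=0; issue SUB r2<-Add1 | r0:Mul1,r1:4,r2:Add1,r3:Add2,r4:9,r5:9
c10: stall | r0:Mul1,r1:4,r2:Add1,r3:Add2,r4:9,r5:9
c11: CDB Add2=27; issue SUB r0<-Add2 | r0:Add2,r1:4,r2:Add1,r3:27,r4:9,r5:9
c12: CDB Add1=0 | r0:Add2,r1:4,r2:0,r3:27,r4:9,r5:9
c13: - | r0:Add2,r1:4,r2:0,r3:27,r4:9,r5:9
c14: - | r0:Add2,r1:4,r2:0,r3:27,r4:9,r5:9
c15: - | r0:Add2,r1:4,r2:0,r3:27,r4:9,r5:9
c16: CDB Mul1=243 | r0:Add2,r1:4,r2:0,r3:27,r4:9,r5:9
c17: - | r0:Add2,r1:4,r2:0,r3:27,r4:9,r5:9
c18: - | r0:Add2,r1:4,r2:0,r3:27,r4:9,r5:9
c19: CDB Add2=-239 | r0:-239,r1:4,r2:0,r3:27,r4:9,r5:9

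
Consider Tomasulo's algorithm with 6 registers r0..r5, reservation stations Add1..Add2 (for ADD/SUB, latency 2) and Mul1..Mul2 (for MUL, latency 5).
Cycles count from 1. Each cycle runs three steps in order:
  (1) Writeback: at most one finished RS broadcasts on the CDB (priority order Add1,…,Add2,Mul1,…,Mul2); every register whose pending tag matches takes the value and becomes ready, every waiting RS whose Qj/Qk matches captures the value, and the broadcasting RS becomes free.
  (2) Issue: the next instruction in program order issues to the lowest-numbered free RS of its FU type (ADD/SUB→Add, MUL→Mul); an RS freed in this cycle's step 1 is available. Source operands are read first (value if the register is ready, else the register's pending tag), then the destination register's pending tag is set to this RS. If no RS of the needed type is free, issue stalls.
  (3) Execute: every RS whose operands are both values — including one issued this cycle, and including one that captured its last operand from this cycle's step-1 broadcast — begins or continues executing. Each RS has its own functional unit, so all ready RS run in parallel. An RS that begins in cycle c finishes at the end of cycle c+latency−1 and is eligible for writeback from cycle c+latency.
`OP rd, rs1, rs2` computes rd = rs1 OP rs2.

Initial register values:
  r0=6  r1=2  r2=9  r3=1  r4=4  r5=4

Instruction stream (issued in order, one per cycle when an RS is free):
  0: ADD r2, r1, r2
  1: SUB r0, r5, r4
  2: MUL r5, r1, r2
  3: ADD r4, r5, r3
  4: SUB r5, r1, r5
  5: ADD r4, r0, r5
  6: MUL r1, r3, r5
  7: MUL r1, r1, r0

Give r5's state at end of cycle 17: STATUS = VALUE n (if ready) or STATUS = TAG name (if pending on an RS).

cycle 1: issue ADD r2<-Add1 // r0:6,r1:2,r2:Add1,r3:1,r4:4,r5:4
cycle 2: issue SUB r0<-Add2 // r0:Add2,r1:2,r2:Add1,r3:1,r4:4,r5:4
cycle 3: CDB Add1=11; issue MUL r5<-Mul1 // r0:Add2,r1:2,r2:11,r3:1,r4:4,r5:Mul1
cycle 4: CDB Add2=0; issue ADD r4<-Add1 // r0:0,r1:2,r2:11,r3:1,r4:Add1,r5:Mul1
cycle 5: issue SUB r5<-Add2 // r0:0,r1:2,r2:11,r3:1,r4:Add1,r5:Add2
cycle 6: stall // r0:0,r1:2,r2:11,r3:1,r4:Add1,r5:Add2
cycle 7: stall // r0:0,r1:2,r2:11,r3:1,r4:Add1,r5:Add2
cycle 8: CDB Mul1=22; stall // r0:0,r1:2,r2:11,r3:1,r4:Add1,r5:Add2
cycle 9: stall // r0:0,r1:2,r2:11,r3:1,r4:Add1,r5:Add2
cycle 10: CDB Add1=23; issue ADD r4<-Add1 // r0:0,r1:2,r2:11,r3:1,r4:Add1,r5:Add2
cycle 11: CDB Add2=-20; issue MUL r1<-Mul1 // r0:0,r1:Mul1,r2:11,r3:1,r4:Add1,r5:-20
cycle 12: issue MUL r1<-Mul2 // r0:0,r1:Mul2,r2:11,r3:1,r4:Add1,r5:-20
cycle 13: CDB Add1=-20 // r0:0,r1:Mul2,r2:11,r3:1,r4:-20,r5:-20
cycle 14: - // r0:0,r1:Mul2,r2:11,r3:1,r4:-20,r5:-20
cycle 15: - // r0:0,r1:Mul2,r2:11,r3:1,r4:-20,r5:-20
cycle 16: CDB Mul1=-20 // r0:0,r1:Mul2,r2:11,r3:1,r4:-20,r5:-20
cycle 17: - // r0:0,r1:Mul2,r2:11,r3:1,r4:-20,r5:-20

STATUS = VALUE -20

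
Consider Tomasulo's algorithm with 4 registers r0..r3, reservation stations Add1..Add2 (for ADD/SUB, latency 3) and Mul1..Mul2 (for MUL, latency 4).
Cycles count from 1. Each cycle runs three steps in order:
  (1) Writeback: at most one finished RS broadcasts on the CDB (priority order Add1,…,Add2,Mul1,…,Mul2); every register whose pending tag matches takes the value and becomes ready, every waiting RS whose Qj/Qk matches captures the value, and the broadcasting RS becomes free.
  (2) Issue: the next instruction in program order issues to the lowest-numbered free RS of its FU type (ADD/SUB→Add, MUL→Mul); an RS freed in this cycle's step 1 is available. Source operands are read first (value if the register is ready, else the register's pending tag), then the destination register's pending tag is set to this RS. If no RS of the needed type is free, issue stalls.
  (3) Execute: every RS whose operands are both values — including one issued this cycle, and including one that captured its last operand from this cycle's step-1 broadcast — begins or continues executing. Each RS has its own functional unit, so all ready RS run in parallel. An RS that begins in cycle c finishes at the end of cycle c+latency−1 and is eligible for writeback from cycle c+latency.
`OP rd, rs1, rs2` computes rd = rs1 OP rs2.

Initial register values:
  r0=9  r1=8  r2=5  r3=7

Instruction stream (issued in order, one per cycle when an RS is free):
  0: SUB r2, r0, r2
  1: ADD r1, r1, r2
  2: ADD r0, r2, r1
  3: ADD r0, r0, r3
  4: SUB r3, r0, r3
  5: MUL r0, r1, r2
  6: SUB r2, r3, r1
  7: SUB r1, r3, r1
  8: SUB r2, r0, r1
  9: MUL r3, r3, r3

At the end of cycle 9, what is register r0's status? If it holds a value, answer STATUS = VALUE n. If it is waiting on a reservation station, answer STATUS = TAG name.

  c1: issue SUB r2<-Add1  regs: r0:9,r1:8,r2:Add1,r3:7
  c2: issue ADD r1<-Add2  regs: r0:9,r1:Add2,r2:Add1,r3:7
  c3: stall  regs: r0:9,r1:Add2,r2:Add1,r3:7
  c4: CDB Add1=4; issue ADD r0<-Add1  regs: r0:Add1,r1:Add2,r2:4,r3:7
  c5: stall  regs: r0:Add1,r1:Add2,r2:4,r3:7
  c6: stall  regs: r0:Add1,r1:Add2,r2:4,r3:7
  c7: CDB Add2=12; issue ADD r0<-Add2  regs: r0:Add2,r1:12,r2:4,r3:7
  c8: stall  regs: r0:Add2,r1:12,r2:4,r3:7
  c9: stall  regs: r0:Add2,r1:12,r2:4,r3:7

STATUS = TAG Add2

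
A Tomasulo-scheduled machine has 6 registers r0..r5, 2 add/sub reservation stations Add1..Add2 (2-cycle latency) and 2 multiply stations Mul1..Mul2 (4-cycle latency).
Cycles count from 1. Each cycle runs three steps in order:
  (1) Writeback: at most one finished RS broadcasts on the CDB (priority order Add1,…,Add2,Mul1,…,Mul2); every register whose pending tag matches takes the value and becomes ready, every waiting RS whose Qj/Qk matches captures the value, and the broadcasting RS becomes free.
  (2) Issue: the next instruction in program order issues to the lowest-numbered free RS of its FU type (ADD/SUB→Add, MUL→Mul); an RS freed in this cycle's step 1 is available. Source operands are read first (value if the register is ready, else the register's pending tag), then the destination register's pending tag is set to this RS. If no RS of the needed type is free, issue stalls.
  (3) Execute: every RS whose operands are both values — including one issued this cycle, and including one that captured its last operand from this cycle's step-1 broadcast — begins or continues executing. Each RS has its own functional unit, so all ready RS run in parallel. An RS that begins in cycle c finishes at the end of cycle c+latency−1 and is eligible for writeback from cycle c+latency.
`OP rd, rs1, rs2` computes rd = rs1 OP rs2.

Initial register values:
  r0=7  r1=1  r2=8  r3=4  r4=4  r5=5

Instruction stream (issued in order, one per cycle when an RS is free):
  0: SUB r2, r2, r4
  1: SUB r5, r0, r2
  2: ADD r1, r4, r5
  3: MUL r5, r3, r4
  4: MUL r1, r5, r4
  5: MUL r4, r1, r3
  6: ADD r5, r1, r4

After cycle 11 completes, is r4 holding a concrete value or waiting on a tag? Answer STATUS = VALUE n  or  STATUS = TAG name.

STATUS = TAG Mul1

  c1: issue SUB r2<-Add1  regs: r0:7,r1:1,r2:Add1,r3:4,r4:4,r5:5
  c2: issue SUB r5<-Add2  regs: r0:7,r1:1,r2:Add1,r3:4,r4:4,r5:Add2
  c3: CDB Add1=4; issue ADD r1<-Add1  regs: r0:7,r1:Add1,r2:4,r3:4,r4:4,r5:Add2
  c4: issue MUL r5<-Mul1  regs: r0:7,r1:Add1,r2:4,r3:4,r4:4,r5:Mul1
  c5: CDB Add2=3; issue MUL r1<-Mul2  regs: r0:7,r1:Mul2,r2:4,r3:4,r4:4,r5:Mul1
  c6: stall  regs: r0:7,r1:Mul2,r2:4,r3:4,r4:4,r5:Mul1
  c7: CDB Add1=7; stall  regs: r0:7,r1:Mul2,r2:4,r3:4,r4:4,r5:Mul1
  c8: CDB Mul1=16; issue MUL r4<-Mul1  regs: r0:7,r1:Mul2,r2:4,r3:4,r4:Mul1,r5:16
  c9: issue ADD r5<-Add1  regs: r0:7,r1:Mul2,r2:4,r3:4,r4:Mul1,r5:Add1
  c10: -  regs: r0:7,r1:Mul2,r2:4,r3:4,r4:Mul1,r5:Add1
  c11: -  regs: r0:7,r1:Mul2,r2:4,r3:4,r4:Mul1,r5:Add1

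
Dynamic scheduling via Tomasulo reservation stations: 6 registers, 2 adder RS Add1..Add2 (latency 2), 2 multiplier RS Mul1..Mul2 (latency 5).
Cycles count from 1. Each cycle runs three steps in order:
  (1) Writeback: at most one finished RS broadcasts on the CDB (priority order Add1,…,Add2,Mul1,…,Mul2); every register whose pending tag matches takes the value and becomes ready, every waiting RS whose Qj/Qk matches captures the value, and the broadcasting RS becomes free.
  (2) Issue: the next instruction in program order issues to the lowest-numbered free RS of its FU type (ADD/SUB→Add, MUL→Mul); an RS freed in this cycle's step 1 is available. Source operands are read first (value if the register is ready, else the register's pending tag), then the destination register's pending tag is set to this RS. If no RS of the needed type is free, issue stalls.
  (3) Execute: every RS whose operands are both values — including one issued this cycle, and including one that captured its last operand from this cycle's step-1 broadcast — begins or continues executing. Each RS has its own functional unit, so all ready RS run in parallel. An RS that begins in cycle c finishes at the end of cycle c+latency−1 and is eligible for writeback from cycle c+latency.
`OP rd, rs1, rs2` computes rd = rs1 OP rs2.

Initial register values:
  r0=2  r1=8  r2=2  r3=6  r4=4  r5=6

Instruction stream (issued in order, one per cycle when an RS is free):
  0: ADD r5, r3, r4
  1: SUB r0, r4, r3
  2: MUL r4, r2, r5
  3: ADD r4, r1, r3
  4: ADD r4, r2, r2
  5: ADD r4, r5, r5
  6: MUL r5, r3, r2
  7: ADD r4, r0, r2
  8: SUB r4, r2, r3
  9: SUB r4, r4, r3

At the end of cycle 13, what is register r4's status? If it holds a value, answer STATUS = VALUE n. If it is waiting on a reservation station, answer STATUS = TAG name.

c1: issue ADD r5<-Add1 | r0:2,r1:8,r2:2,r3:6,r4:4,r5:Add1
c2: issue SUB r0<-Add2 | r0:Add2,r1:8,r2:2,r3:6,r4:4,r5:Add1
c3: CDB Add1=10; issue MUL r4<-Mul1 | r0:Add2,r1:8,r2:2,r3:6,r4:Mul1,r5:10
c4: CDB Add2=-2; issue ADD r4<-Add1 | r0:-2,r1:8,r2:2,r3:6,r4:Add1,r5:10
c5: issue ADD r4<-Add2 | r0:-2,r1:8,r2:2,r3:6,r4:Add2,r5:10
c6: CDB Add1=14; issue ADD r4<-Add1 | r0:-2,r1:8,r2:2,r3:6,r4:Add1,r5:10
c7: CDB Add2=4; issue MUL r5<-Mul2 | r0:-2,r1:8,r2:2,r3:6,r4:Add1,r5:Mul2
c8: CDB Add1=20; issue ADD r4<-Add1 | r0:-2,r1:8,r2:2,r3:6,r4:Add1,r5:Mul2
c9: CDB Mul1=20; issue SUB r4<-Add2 | r0:-2,r1:8,r2:2,r3:6,r4:Add2,r5:Mul2
c10: CDB Add1=0; issue SUB r4<-Add1 | r0:-2,r1:8,r2:2,r3:6,r4:Add1,r5:Mul2
c11: CDB Add2=-4 | r0:-2,r1:8,r2:2,r3:6,r4:Add1,r5:Mul2
c12: CDB Mul2=12 | r0:-2,r1:8,r2:2,r3:6,r4:Add1,r5:12
c13: CDB Add1=-10 | r0:-2,r1:8,r2:2,r3:6,r4:-10,r5:12

STATUS = VALUE -10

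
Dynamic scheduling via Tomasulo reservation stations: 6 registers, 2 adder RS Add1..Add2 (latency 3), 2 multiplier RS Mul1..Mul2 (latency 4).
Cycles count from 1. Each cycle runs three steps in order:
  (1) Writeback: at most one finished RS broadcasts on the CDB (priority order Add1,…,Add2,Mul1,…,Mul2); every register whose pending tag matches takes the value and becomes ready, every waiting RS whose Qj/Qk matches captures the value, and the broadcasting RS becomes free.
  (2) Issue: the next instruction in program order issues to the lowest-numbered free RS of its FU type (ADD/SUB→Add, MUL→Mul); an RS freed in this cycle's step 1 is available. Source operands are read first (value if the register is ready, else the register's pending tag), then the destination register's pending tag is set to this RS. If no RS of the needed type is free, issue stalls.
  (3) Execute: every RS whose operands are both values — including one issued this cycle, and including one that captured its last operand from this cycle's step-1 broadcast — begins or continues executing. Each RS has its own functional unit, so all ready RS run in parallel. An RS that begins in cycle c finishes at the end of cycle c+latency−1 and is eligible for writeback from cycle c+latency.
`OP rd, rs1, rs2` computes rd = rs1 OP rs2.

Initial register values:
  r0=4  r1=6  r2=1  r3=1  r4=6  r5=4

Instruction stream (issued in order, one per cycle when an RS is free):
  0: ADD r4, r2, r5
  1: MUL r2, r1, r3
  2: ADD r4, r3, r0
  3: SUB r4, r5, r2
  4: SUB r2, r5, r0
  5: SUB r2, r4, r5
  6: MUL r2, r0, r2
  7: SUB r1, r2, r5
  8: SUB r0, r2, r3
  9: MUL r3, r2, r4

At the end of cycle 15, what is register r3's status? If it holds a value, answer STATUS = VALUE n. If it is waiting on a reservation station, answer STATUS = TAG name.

STATUS = TAG Mul2

cycle 1: issue ADD r4<-Add1 // r0:4,r1:6,r2:1,r3:1,r4:Add1,r5:4
cycle 2: issue MUL r2<-Mul1 // r0:4,r1:6,r2:Mul1,r3:1,r4:Add1,r5:4
cycle 3: issue ADD r4<-Add2 // r0:4,r1:6,r2:Mul1,r3:1,r4:Add2,r5:4
cycle 4: CDB Add1=5; issue SUB r4<-Add1 // r0:4,r1:6,r2:Mul1,r3:1,r4:Add1,r5:4
cycle 5: stall // r0:4,r1:6,r2:Mul1,r3:1,r4:Add1,r5:4
cycle 6: CDB Add2=5; issue SUB r2<-Add2 // r0:4,r1:6,r2:Add2,r3:1,r4:Add1,r5:4
cycle 7: CDB Mul1=6; stall // r0:4,r1:6,r2:Add2,r3:1,r4:Add1,r5:4
cycle 8: stall // r0:4,r1:6,r2:Add2,r3:1,r4:Add1,r5:4
cycle 9: CDB Add2=0; issue SUB r2<-Add2 // r0:4,r1:6,r2:Add2,r3:1,r4:Add1,r5:4
cycle 10: CDB Add1=-2; issue MUL r2<-Mul1 // r0:4,r1:6,r2:Mul1,r3:1,r4:-2,r5:4
cycle 11: issue SUB r1<-Add1 // r0:4,r1:Add1,r2:Mul1,r3:1,r4:-2,r5:4
cycle 12: stall // r0:4,r1:Add1,r2:Mul1,r3:1,r4:-2,r5:4
cycle 13: CDB Add2=-6; issue SUB r0<-Add2 // r0:Add2,r1:Add1,r2:Mul1,r3:1,r4:-2,r5:4
cycle 14: issue MUL r3<-Mul2 // r0:Add2,r1:Add1,r2:Mul1,r3:Mul2,r4:-2,r5:4
cycle 15: - // r0:Add2,r1:Add1,r2:Mul1,r3:Mul2,r4:-2,r5:4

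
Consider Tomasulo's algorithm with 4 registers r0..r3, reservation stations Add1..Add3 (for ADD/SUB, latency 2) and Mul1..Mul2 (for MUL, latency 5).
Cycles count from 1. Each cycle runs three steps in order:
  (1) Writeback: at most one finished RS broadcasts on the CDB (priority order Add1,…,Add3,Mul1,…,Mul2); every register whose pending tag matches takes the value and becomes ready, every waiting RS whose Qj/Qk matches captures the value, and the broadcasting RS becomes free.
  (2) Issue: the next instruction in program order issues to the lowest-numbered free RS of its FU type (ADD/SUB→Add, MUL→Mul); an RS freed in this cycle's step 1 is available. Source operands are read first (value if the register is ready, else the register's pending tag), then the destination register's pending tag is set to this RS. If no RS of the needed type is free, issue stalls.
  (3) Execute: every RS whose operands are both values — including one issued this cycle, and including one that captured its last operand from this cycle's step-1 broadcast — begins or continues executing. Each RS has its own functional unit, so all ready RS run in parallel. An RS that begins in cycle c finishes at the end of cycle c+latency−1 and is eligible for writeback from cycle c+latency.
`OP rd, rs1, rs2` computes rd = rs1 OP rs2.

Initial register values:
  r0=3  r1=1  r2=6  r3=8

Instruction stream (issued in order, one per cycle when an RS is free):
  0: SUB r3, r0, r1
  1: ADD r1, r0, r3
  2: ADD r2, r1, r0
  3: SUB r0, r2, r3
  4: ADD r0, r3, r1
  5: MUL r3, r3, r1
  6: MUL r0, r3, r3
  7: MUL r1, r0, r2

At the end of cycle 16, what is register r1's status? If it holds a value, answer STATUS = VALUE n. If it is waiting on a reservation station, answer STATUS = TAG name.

STATUS = TAG Mul1

c1: issue SUB r3<-Add1 | r0:3,r1:1,r2:6,r3:Add1
c2: issue ADD r1<-Add2 | r0:3,r1:Add2,r2:6,r3:Add1
c3: CDB Add1=2; issue ADD r2<-Add1 | r0:3,r1:Add2,r2:Add1,r3:2
c4: issue SUB r0<-Add3 | r0:Add3,r1:Add2,r2:Add1,r3:2
c5: CDB Add2=5; issue ADD r0<-Add2 | r0:Add2,r1:5,r2:Add1,r3:2
c6: issue MUL r3<-Mul1 | r0:Add2,r1:5,r2:Add1,r3:Mul1
c7: CDB Add1=8; issue MUL r0<-Mul2 | r0:Mul2,r1:5,r2:8,r3:Mul1
c8: CDB Add2=7; stall | r0:Mul2,r1:5,r2:8,r3:Mul1
c9: CDB Add3=6; stall | r0:Mul2,r1:5,r2:8,r3:Mul1
c10: stall | r0:Mul2,r1:5,r2:8,r3:Mul1
c11: CDB Mul1=10; issue MUL r1<-Mul1 | r0:Mul2,r1:Mul1,r2:8,r3:10
c12: - | r0:Mul2,r1:Mul1,r2:8,r3:10
c13: - | r0:Mul2,r1:Mul1,r2:8,r3:10
c14: - | r0:Mul2,r1:Mul1,r2:8,r3:10
c15: - | r0:Mul2,r1:Mul1,r2:8,r3:10
c16: CDB Mul2=100 | r0:100,r1:Mul1,r2:8,r3:10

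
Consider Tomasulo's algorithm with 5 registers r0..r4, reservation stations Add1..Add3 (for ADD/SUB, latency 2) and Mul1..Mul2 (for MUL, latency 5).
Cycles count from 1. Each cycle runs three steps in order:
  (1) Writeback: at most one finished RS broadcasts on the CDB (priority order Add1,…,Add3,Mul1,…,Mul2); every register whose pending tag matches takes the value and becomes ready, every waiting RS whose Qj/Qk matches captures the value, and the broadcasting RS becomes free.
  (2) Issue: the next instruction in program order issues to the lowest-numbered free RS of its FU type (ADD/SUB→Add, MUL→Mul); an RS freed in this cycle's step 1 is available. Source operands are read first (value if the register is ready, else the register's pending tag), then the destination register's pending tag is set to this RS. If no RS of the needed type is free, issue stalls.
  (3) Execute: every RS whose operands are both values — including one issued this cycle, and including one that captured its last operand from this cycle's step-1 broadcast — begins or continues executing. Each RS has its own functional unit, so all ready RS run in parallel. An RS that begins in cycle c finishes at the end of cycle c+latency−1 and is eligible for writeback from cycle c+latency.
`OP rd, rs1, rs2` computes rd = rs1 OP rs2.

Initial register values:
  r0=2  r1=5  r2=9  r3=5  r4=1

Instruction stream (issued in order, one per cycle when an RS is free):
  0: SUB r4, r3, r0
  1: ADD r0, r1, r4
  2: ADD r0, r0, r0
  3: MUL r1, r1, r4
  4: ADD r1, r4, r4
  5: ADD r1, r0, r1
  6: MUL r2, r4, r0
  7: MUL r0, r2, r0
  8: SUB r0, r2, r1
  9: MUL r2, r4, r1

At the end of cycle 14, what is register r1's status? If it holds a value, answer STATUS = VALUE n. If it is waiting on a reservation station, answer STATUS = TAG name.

STATUS = VALUE 22

  c1: issue SUB r4<-Add1  regs: r0:2,r1:5,r2:9,r3:5,r4:Add1
  c2: issue ADD r0<-Add2  regs: r0:Add2,r1:5,r2:9,r3:5,r4:Add1
  c3: CDB Add1=3; issue ADD r0<-Add1  regs: r0:Add1,r1:5,r2:9,r3:5,r4:3
  c4: issue MUL r1<-Mul1  regs: r0:Add1,r1:Mul1,r2:9,r3:5,r4:3
  c5: CDB Add2=8; issue ADD r1<-Add2  regs: r0:Add1,r1:Add2,r2:9,r3:5,r4:3
  c6: issue ADD r1<-Add3  regs: r0:Add1,r1:Add3,r2:9,r3:5,r4:3
  c7: CDB Add1=16; issue MUL r2<-Mul2  regs: r0:16,r1:Add3,r2:Mul2,r3:5,r4:3
  c8: CDB Add2=6; stall  regs: r0:16,r1:Add3,r2:Mul2,r3:5,r4:3
  c9: CDB Mul1=15; issue MUL r0<-Mul1  regs: r0:Mul1,r1:Add3,r2:Mul2,r3:5,r4:3
  c10: CDB Add3=22; issue SUB r0<-Add1  regs: r0:Add1,r1:22,r2:Mul2,r3:5,r4:3
  c11: stall  regs: r0:Add1,r1:22,r2:Mul2,r3:5,r4:3
  c12: CDB Mul2=48; issue MUL r2<-Mul2  regs: r0:Add1,r1:22,r2:Mul2,r3:5,r4:3
  c13: -  regs: r0:Add1,r1:22,r2:Mul2,r3:5,r4:3
  c14: CDB Add1=26  regs: r0:26,r1:22,r2:Mul2,r3:5,r4:3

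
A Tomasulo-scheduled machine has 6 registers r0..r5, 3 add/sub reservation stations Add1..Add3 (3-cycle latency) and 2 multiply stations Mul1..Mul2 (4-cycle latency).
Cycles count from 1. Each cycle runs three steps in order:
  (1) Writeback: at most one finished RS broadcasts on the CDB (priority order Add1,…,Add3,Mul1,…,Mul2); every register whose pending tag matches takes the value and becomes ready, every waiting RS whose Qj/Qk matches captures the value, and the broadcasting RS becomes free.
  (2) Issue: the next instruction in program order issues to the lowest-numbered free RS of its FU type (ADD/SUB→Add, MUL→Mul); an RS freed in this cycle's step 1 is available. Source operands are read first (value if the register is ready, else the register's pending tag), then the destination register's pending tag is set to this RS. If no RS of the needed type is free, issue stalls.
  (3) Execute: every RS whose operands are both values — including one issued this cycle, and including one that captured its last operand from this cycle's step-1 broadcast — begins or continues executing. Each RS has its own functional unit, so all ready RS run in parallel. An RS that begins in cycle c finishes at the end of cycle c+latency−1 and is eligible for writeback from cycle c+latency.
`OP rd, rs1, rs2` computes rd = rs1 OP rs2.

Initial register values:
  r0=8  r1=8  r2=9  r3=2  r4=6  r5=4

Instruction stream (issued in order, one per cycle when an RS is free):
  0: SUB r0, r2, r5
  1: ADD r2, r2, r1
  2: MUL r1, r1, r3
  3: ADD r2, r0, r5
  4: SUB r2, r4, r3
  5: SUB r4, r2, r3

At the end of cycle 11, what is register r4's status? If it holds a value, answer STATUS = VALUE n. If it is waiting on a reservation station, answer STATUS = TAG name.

  c1: issue SUB r0<-Add1  regs: r0:Add1,r1:8,r2:9,r3:2,r4:6,r5:4
  c2: issue ADD r2<-Add2  regs: r0:Add1,r1:8,r2:Add2,r3:2,r4:6,r5:4
  c3: issue MUL r1<-Mul1  regs: r0:Add1,r1:Mul1,r2:Add2,r3:2,r4:6,r5:4
  c4: CDB Add1=5; issue ADD r2<-Add1  regs: r0:5,r1:Mul1,r2:Add1,r3:2,r4:6,r5:4
  c5: CDB Add2=17; issue SUB r2<-Add2  regs: r0:5,r1:Mul1,r2:Add2,r3:2,r4:6,r5:4
  c6: issue SUB r4<-Add3  regs: r0:5,r1:Mul1,r2:Add2,r3:2,r4:Add3,r5:4
  c7: CDB Add1=9  regs: r0:5,r1:Mul1,r2:Add2,r3:2,r4:Add3,r5:4
  c8: CDB Add2=4  regs: r0:5,r1:Mul1,r2:4,r3:2,r4:Add3,r5:4
  c9: CDB Mul1=16  regs: r0:5,r1:16,r2:4,r3:2,r4:Add3,r5:4
  c10: -  regs: r0:5,r1:16,r2:4,r3:2,r4:Add3,r5:4
  c11: CDB Add3=2  regs: r0:5,r1:16,r2:4,r3:2,r4:2,r5:4

STATUS = VALUE 2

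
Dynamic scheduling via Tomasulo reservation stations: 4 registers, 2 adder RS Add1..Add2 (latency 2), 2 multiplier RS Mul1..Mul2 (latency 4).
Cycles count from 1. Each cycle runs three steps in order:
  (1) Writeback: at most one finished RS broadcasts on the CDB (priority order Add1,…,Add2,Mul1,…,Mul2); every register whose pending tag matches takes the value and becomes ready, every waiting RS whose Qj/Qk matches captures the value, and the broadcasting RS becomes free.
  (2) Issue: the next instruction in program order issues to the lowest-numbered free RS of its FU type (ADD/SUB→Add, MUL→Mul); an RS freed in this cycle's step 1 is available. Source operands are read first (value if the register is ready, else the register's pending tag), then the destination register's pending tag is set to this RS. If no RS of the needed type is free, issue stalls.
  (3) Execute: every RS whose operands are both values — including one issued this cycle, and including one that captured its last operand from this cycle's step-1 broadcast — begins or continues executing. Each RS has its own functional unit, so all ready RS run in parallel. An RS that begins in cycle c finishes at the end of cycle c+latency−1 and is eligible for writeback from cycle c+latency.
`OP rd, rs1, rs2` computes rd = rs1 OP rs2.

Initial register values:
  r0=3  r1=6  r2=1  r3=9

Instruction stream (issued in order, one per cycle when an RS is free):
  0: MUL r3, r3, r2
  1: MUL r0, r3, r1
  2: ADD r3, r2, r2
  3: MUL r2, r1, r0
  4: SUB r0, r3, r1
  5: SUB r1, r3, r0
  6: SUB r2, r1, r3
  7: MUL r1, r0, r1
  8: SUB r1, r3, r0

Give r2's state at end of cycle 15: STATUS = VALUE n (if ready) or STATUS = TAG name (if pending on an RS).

cycle 1: issue MUL r3<-Mul1 // r0:3,r1:6,r2:1,r3:Mul1
cycle 2: issue MUL r0<-Mul2 // r0:Mul2,r1:6,r2:1,r3:Mul1
cycle 3: issue ADD r3<-Add1 // r0:Mul2,r1:6,r2:1,r3:Add1
cycle 4: stall // r0:Mul2,r1:6,r2:1,r3:Add1
cycle 5: CDB Add1=2; stall // r0:Mul2,r1:6,r2:1,r3:2
cycle 6: CDB Mul1=9; issue MUL r2<-Mul1 // r0:Mul2,r1:6,r2:Mul1,r3:2
cycle 7: issue SUB r0<-Add1 // r0:Add1,r1:6,r2:Mul1,r3:2
cycle 8: issue SUB r1<-Add2 // r0:Add1,r1:Add2,r2:Mul1,r3:2
cycle 9: CDB Add1=-4; issue SUB r2<-Add1 // r0:-4,r1:Add2,r2:Add1,r3:2
cycle 10: CDB Mul2=54; issue MUL r1<-Mul2 // r0:-4,r1:Mul2,r2:Add1,r3:2
cycle 11: CDB Add2=6; issue SUB r1<-Add2 // r0:-4,r1:Add2,r2:Add1,r3:2
cycle 12: - // r0:-4,r1:Add2,r2:Add1,r3:2
cycle 13: CDB Add1=4 // r0:-4,r1:Add2,r2:4,r3:2
cycle 14: CDB Add2=6 // r0:-4,r1:6,r2:4,r3:2
cycle 15: CDB Mul1=324 // r0:-4,r1:6,r2:4,r3:2

STATUS = VALUE 4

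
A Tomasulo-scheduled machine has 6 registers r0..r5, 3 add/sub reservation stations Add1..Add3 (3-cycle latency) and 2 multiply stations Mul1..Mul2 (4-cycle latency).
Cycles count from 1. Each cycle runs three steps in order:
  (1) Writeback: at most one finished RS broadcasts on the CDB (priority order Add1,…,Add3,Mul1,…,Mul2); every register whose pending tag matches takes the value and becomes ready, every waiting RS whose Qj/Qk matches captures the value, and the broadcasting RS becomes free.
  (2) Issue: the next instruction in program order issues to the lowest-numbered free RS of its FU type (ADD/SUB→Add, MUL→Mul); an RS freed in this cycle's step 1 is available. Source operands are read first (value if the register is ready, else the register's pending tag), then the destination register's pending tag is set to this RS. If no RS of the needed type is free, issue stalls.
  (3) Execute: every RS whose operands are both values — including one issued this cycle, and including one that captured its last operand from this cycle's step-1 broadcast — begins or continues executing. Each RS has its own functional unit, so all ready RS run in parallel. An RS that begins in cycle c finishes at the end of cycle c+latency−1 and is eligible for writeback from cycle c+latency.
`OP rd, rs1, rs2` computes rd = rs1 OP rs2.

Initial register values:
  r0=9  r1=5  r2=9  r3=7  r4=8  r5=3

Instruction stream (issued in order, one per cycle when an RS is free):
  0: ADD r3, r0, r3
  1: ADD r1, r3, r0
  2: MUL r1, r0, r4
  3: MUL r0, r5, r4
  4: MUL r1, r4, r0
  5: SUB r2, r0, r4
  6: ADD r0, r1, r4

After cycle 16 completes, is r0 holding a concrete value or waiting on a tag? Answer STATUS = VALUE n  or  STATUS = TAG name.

  c1: issue ADD r3<-Add1  regs: r0:9,r1:5,r2:9,r3:Add1,r4:8,r5:3
  c2: issue ADD r1<-Add2  regs: r0:9,r1:Add2,r2:9,r3:Add1,r4:8,r5:3
  c3: issue MUL r1<-Mul1  regs: r0:9,r1:Mul1,r2:9,r3:Add1,r4:8,r5:3
  c4: CDB Add1=16; issue MUL r0<-Mul2  regs: r0:Mul2,r1:Mul1,r2:9,r3:16,r4:8,r5:3
  c5: stall  regs: r0:Mul2,r1:Mul1,r2:9,r3:16,r4:8,r5:3
  c6: stall  regs: r0:Mul2,r1:Mul1,r2:9,r3:16,r4:8,r5:3
  c7: CDB Add2=25; stall  regs: r0:Mul2,r1:Mul1,r2:9,r3:16,r4:8,r5:3
  c8: CDB Mul1=72; issue MUL r1<-Mul1  regs: r0:Mul2,r1:Mul1,r2:9,r3:16,r4:8,r5:3
  c9: CDB Mul2=24; issue SUB r2<-Add1  regs: r0:24,r1:Mul1,r2:Add1,r3:16,r4:8,r5:3
  c10: issue ADD r0<-Add2  regs: r0:Add2,r1:Mul1,r2:Add1,r3:16,r4:8,r5:3
  c11: -  regs: r0:Add2,r1:Mul1,r2:Add1,r3:16,r4:8,r5:3
  c12: CDB Add1=16  regs: r0:Add2,r1:Mul1,r2:16,r3:16,r4:8,r5:3
  c13: CDB Mul1=192  regs: r0:Add2,r1:192,r2:16,r3:16,r4:8,r5:3
  c14: -  regs: r0:Add2,r1:192,r2:16,r3:16,r4:8,r5:3
  c15: -  regs: r0:Add2,r1:192,r2:16,r3:16,r4:8,r5:3
  c16: CDB Add2=200  regs: r0:200,r1:192,r2:16,r3:16,r4:8,r5:3

STATUS = VALUE 200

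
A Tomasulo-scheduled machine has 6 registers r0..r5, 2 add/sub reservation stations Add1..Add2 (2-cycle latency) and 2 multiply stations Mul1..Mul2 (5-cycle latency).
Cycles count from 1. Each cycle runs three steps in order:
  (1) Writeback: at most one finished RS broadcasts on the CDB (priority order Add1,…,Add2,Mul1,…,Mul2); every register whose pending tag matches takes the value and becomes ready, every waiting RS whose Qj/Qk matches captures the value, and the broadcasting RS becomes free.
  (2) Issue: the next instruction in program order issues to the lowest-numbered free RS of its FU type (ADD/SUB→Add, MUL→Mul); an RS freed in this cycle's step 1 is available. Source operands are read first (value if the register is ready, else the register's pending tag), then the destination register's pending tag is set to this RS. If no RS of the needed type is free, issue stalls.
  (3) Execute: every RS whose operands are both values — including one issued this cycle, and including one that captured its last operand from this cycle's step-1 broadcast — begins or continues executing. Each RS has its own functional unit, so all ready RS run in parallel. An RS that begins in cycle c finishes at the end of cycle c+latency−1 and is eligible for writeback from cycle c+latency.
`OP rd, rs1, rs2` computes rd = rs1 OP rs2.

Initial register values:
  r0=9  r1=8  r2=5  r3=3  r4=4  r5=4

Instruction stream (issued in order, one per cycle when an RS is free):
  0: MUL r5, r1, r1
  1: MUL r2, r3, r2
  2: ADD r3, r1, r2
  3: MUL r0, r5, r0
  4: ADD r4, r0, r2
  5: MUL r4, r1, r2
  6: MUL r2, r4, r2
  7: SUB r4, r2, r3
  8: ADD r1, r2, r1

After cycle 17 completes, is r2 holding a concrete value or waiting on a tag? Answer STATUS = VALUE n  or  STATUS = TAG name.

c1: issue MUL r5<-Mul1 | r0:9,r1:8,r2:5,r3:3,r4:4,r5:Mul1
c2: issue MUL r2<-Mul2 | r0:9,r1:8,r2:Mul2,r3:3,r4:4,r5:Mul1
c3: issue ADD r3<-Add1 | r0:9,r1:8,r2:Mul2,r3:Add1,r4:4,r5:Mul1
c4: stall | r0:9,r1:8,r2:Mul2,r3:Add1,r4:4,r5:Mul1
c5: stall | r0:9,r1:8,r2:Mul2,r3:Add1,r4:4,r5:Mul1
c6: CDB Mul1=64; issue MUL r0<-Mul1 | r0:Mul1,r1:8,r2:Mul2,r3:Add1,r4:4,r5:64
c7: CDB Mul2=15; issue ADD r4<-Add2 | r0:Mul1,r1:8,r2:15,r3:Add1,r4:Add2,r5:64
c8: issue MUL r4<-Mul2 | r0:Mul1,r1:8,r2:15,r3:Add1,r4:Mul2,r5:64
c9: CDB Add1=23; stall | r0:Mul1,r1:8,r2:15,r3:23,r4:Mul2,r5:64
c10: stall | r0:Mul1,r1:8,r2:15,r3:23,r4:Mul2,r5:64
c11: CDB Mul1=576; issue MUL r2<-Mul1 | r0:576,r1:8,r2:Mul1,r3:23,r4:Mul2,r5:64
c12: issue SUB r4<-Add1 | r0:576,r1:8,r2:Mul1,r3:23,r4:Add1,r5:64
c13: CDB Add2=591; issue ADD r1<-Add2 | r0:576,r1:Add2,r2:Mul1,r3:23,r4:Add1,r5:64
c14: CDB Mul2=120 | r0:576,r1:Add2,r2:Mul1,r3:23,r4:Add1,r5:64
c15: - | r0:576,r1:Add2,r2:Mul1,r3:23,r4:Add1,r5:64
c16: - | r0:576,r1:Add2,r2:Mul1,r3:23,r4:Add1,r5:64
c17: - | r0:576,r1:Add2,r2:Mul1,r3:23,r4:Add1,r5:64

STATUS = TAG Mul1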